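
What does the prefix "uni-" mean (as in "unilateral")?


Prefix: uni-
Example: unilateral = uni- + lateral
Meaning = one


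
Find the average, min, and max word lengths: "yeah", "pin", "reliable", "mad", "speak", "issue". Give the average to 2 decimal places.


Lengths: "yeah"=4, "pin"=3, "reliable"=8, "mad"=3, "speak"=5, "issue"=5
Sum = 28, Count = 6
Average = 28/6 = 4.67
= avg=4.67, min=3, max=8


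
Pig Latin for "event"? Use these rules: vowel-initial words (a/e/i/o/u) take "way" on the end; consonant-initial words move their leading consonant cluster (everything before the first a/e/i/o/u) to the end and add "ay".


Word: "event"
Starts with vowel → add 'way'
Pig Latin = "eventway"


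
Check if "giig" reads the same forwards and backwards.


Word: "giig"
Reversed: "giig"
Forward == Backward? giig == giig
Palindrome = Yes


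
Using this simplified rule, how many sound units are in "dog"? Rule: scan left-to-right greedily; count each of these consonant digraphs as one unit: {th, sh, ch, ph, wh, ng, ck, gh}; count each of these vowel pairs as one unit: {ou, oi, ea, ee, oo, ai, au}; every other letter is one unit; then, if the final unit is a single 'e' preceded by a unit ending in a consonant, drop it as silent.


Word: "dog" (3 letters)
Left-to-right scan:
  [1] 'd' (letter)
  [2] 'o' (letter)
  [3] 'g' (letter)
Units from scan: 3
Sound units = 3 units


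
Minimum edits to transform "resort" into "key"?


Word 1: "resort" (length 6)
Word 2: "key" (length 3)
One optimal edit sequence (insert/delete/substitute each cost 1):
  1. substitute 'r' -> 'k'  (+1)
  2. keep 'e'
  3. delete 's'  (+1)
  4. delete 'o'  (+1)
  5. delete 'r'  (+1)
  6. substitute 't' -> 'y'  (+1)
Total edit operations: 5
Edit distance = 5


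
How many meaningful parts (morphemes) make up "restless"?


Word: "restless"
Morphemes: rest / -less
Each morpheme carries meaning
= 2 morphemes


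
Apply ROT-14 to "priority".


Word: "priority"
Shift: 14
Each letter → (letter + shift) mod 26:
  'p' (15) + 14 = 3 → 'd'
  'r' (17) + 14 = 5 → 'f'
  'i' (8) + 14 = 22 → 'w'
  'o' (14) + 14 = 2 → 'c'
  'r' (17) + 14 = 5 → 'f'
  'i' (8) + 14 = 22 → 'w'
  't' (19) + 14 = 7 → 'h'
  'y' (24) + 14 = 12 → 'm'
Result = "dfwcfwhm"


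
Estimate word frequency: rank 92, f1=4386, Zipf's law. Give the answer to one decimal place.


Zipf's law: f(r) = f(1) / r
f(1) = 4386
f(92) = 4386 / 92
= 47.7 occurrences


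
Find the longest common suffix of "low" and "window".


Word 1: "low"
Word 2: "window"
Comparing from end:
  Pos -1: 'w' == 'w'
  Pos -2: 'o' == 'o'
  Pos -3: 'l' != 'd' (stop)
LCS = "ow" (length 2)


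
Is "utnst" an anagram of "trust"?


Word 1: "trust" → sorted: rsttu
Word 2: "utnst" → sorted: nsttu
Same letters? rsttu != nsttu
Anagram = No


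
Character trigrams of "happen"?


Word: "happen" (length 6)
Number of trigrams = 6 - 3 + 1 = 4
  Position 0: "hap"
  Position 1: "app"
  Position 2: "ppe"
  Position 3: "pen"
Trigrams = "hap", "app", "ppe", "pen"


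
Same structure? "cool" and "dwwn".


Pattern of "cool": [0, 1, 1, 2]
Pattern of "dwwn": [0, 1, 1, 2]
Patterns match
Same pattern = Yes


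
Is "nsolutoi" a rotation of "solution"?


Word: "solution", Candidate: "nsolutoi"
Method: check if candidate is substring of word+word
"solutionsolution" contains "nsolutoi"? No
Is rotation = No


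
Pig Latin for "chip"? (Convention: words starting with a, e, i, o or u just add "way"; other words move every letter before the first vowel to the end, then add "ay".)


Word: "chip"
Starts with consonant(s) → move to end, add 'ay'
Consonant cluster: "ch"
Pig Latin = "ipchay"


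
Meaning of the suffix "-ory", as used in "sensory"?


Suffix: -ory
Example: sensory = sense + -ory, with a spelling change
Meaning = relating to / place for


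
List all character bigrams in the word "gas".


Word: "gas" (length 3)
Number of bigrams = 3 - 2 + 1 = 2
  Position 0: "ga"
  Position 1: "as"
Bigrams = "ga", "as"


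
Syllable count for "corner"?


Word: "corner"
Syllable breakdown: cor · ner
Counting: 2 parts
= 2 syllables


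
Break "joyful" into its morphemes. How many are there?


Word: "joyful"
Morphemes: joy / -ful
Each morpheme carries meaning
= 2 morphemes


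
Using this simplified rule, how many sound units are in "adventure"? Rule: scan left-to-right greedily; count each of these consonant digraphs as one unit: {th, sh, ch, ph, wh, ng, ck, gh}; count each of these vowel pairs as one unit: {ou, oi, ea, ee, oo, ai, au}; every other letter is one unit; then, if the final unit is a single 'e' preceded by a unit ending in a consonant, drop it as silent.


Word: "adventure" (9 letters)
Left-to-right scan:
  (1) 'a' (letter)
  (2) 'd' (letter)
  (3) 'v' (letter)
  (4) 'e' (letter)
  (5) 'n' (letter)
  (6) 't' (letter)
  (7) 'u' (letter)
  (8) 'r' (letter)
  (9) 'e' (letter)
Units from scan: 9
Final unit is 'e' after a consonant -> drop as silent (-1)
Sound units = 8 units


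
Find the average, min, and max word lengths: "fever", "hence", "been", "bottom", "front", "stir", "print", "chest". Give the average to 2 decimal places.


Lengths: "fever"=5, "hence"=5, "been"=4, "bottom"=6, "front"=5, "stir"=4, "print"=5, "chest"=5
Sum = 39, Count = 8
Average = 39/8 = 4.88
= avg=4.88, min=4, max=6


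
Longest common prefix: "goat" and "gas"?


Word 1: "goat"
Word 2: "gas"
Comparing from start:
  Pos 0: 'g' == 'g'
  Pos 1: 'o' != 'a' (stop)
LCP = "g" (length 1)


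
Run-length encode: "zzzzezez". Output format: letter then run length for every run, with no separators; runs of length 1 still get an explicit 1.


String: "zzzzezez"
Scanning for consecutive runs:
  'z' x 4
  'e' x 1
  'z' x 1
  'e' x 1
  'z' x 1
RLE = "z4e1z1e1z1"


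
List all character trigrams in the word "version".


Word: "version" (length 7)
Number of trigrams = 7 - 3 + 1 = 5
  Position 0: "ver"
  Position 1: "ers"
  Position 2: "rsi"
  Position 3: "sio"
  Position 4: "ion"
Trigrams = "ver", "ers", "rsi", "sio", "ion"


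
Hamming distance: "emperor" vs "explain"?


Comparing character by character (same length = 7):
  Pos 0: 'e' vs 'e' =
  Pos 1: 'm' vs 'x' !=
  Pos 2: 'p' vs 'p' =
  Pos 3: 'e' vs 'l' !=
  Pos 4: 'r' vs 'a' !=
  Pos 5: 'o' vs 'i' !=
  Pos 6: 'r' vs 'n' !=
Hamming distance = 5


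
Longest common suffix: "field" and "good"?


Word 1: "field"
Word 2: "good"
Comparing from end:
  Pos -1: 'd' == 'd'
  Pos -2: 'l' != 'o' (stop)
LCS = "d" (length 1)


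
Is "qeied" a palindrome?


Word: "qeied"
Reversed: "deieq"
Forward == Backward? qeied != deieq
Palindrome = No


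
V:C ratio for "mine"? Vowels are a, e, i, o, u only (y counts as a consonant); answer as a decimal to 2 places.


Word: "mine"
Vowels (a,e,i,o,u): 2
Consonants: 2
Ratio = 2/2
= 1.00


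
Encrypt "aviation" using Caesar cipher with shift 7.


Word: "aviation"
Shift: 7
Each letter → (letter + shift) mod 26:
  'a' (0) + 7 = 7 → 'h'
  'v' (21) + 7 = 2 → 'c'
  'i' (8) + 7 = 15 → 'p'
  'a' (0) + 7 = 7 → 'h'
  't' (19) + 7 = 0 → 'a'
  'i' (8) + 7 = 15 → 'p'
  'o' (14) + 7 = 21 → 'v'
  'n' (13) + 7 = 20 → 'u'
Result = "hcphapvu"


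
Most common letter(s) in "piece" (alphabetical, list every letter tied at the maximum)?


Word: "piece"
Letter counts:
  'c': 1
  'e': 2
  'i': 1
  'p': 1
Maximum count = 2
Most frequent = 'e' (2 times each)


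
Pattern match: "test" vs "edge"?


Pattern of "test": [0, 1, 2, 0]
Pattern of "edge": [0, 1, 2, 0]
Patterns match
Same pattern = Yes


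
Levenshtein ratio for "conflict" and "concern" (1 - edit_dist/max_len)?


Word 1: "conflict" (length 8)
Word 2: "concern" (length 7)
One optimal edit sequence:
  1. keep 'c'
  2. keep 'o'
  3. keep 'n'
  4. delete 'f'  (+1)
  5. substitute 'l' -> 'c'  (+1)
  6. substitute 'i' -> 'e'  (+1)
  7. substitute 'c' -> 'r'  (+1)
  8. substitute 't' -> 'n'  (+1)
Edit distance = 5
Max length = max(8, 7) = 8
Similarity = 1 - 5/8
= 0.3750


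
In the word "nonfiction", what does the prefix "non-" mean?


Prefix: non-
Example: nonfiction (non- + fiction)
Meaning = not


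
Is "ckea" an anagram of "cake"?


Word 1: "cake" → sorted: acek
Word 2: "ckea" → sorted: acek
Same letters? acek == acek
Anagram = Yes


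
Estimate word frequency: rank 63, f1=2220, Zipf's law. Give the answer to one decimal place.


Zipf's law: f(r) = f(1) / r
f(1) = 2220
f(63) = 2220 / 63
= 35.2 occurrences


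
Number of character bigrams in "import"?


Word: "import" (length 6)
Number of 2-grams = length - 2 + 1 = 6 - 2 + 1
= 5


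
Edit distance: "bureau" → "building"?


Word 1: "bureau" (length 6)
Word 2: "building" (length 8)
One optimal edit sequence (insert/delete/substitute each cost 1):
  1. keep 'b'
  2. keep 'u'
  3. insert 'i'  (+1)
  4. insert 'l'  (+1)
  5. substitute 'r' -> 'd'  (+1)
  6. substitute 'e' -> 'i'  (+1)
  7. substitute 'a' -> 'n'  (+1)
  8. substitute 'u' -> 'g'  (+1)
Total edit operations: 6
Edit distance = 6


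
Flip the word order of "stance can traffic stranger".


Original: "stance can traffic stranger"
Words (1..n): stance | can | traffic | stranger
Reversed (n..1): stranger | traffic | can | stance
Result = "stranger traffic can stance"


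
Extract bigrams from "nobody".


Word: "nobody" (length 6)
Number of bigrams = 6 - 2 + 1 = 5
  Position 0: "no"
  Position 1: "ob"
  Position 2: "bo"
  Position 3: "od"
  Position 4: "dy"
Bigrams = "no", "ob", "bo", "od", "dy"


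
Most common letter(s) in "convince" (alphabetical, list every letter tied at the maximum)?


Word: "convince"
Letter counts:
  'c': 2
  'e': 1
  'i': 1
  'n': 2
  'o': 1
  'v': 1
Maximum count = 2
Most frequent = 'c', 'n' (2 times each)


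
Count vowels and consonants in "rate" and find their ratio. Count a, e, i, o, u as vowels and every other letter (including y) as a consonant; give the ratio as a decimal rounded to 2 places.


Word: "rate"
Vowels (a,e,i,o,u): 2
Consonants: 2
Ratio = 2/2
= 1.00


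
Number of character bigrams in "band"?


Word: "band" (length 4)
Number of 2-grams = length - 2 + 1 = 4 - 2 + 1
= 3


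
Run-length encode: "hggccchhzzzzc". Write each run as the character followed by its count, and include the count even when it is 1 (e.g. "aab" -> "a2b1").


String: "hggccchhzzzzc"
Scanning for consecutive runs:
  'h' x 1
  'g' x 2
  'c' x 3
  'h' x 2
  'z' x 4
  'c' x 1
RLE = "h1g2c3h2z4c1"


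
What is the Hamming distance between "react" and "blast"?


Comparing character by character (same length = 5):
  Pos 0: 'r' vs 'b' !=
  Pos 1: 'e' vs 'l' !=
  Pos 2: 'a' vs 'a' =
  Pos 3: 'c' vs 's' !=
  Pos 4: 't' vs 't' =
Hamming distance = 3


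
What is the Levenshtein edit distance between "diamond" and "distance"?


Word 1: "diamond" (length 7)
Word 2: "distance" (length 8)
One optimal edit sequence (insert/delete/substitute each cost 1):
  1. keep 'd'
  2. keep 'i'
  3. substitute 'a' -> 's'  (+1)
  4. substitute 'm' -> 't'  (+1)
  5. substitute 'o' -> 'a'  (+1)
  6. keep 'n'
  7. insert 'c'  (+1)
  8. substitute 'd' -> 'e'  (+1)
Total edit operations: 5
Edit distance = 5


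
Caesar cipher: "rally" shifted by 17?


Word: "rally"
Shift: 17
Each letter → (letter + shift) mod 26:
  'r' (17) + 17 = 8 → 'i'
  'a' (0) + 17 = 17 → 'r'
  'l' (11) + 17 = 2 → 'c'
  'l' (11) + 17 = 2 → 'c'
  'y' (24) + 17 = 15 → 'p'
Result = "irccp"


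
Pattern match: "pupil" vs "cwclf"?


Pattern of "pupil": [0, 1, 0, 2, 3]
Pattern of "cwclf": [0, 1, 0, 2, 3]
Patterns match
Same pattern = Yes


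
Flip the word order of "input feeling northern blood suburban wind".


Original: "input feeling northern blood suburban wind"
Words (1..n): input | feeling | northern | blood | suburban | wind
Reversed (n..1): wind | suburban | blood | northern | feeling | input
Result = "wind suburban blood northern feeling input"


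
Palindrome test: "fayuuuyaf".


Word: "fayuuuyaf"
Reversed: "fayuuuyaf"
Forward == Backward? fayuuuyaf == fayuuuyaf
Palindrome = Yes


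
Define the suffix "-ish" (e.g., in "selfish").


Suffix: -ish
Example: selfish (self + -ish)
Meaning = somewhat / having the qualities of


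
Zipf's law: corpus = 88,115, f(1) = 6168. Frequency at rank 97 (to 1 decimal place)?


Zipf's law: f(r) = f(1) / r
f(1) = 6168
f(97) = 6168 / 97
= 63.6 occurrences


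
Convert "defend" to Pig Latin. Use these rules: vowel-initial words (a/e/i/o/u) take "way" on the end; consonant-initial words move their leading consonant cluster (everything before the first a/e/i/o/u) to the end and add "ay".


Word: "defend"
Starts with consonant(s) → move to end, add 'ay'
Consonant cluster: "d"
Pig Latin = "efendday"


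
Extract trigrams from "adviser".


Word: "adviser" (length 7)
Number of trigrams = 7 - 3 + 1 = 5
  Position 0: "adv"
  Position 1: "dvi"
  Position 2: "vis"
  Position 3: "ise"
  Position 4: "ser"
Trigrams = "adv", "dvi", "vis", "ise", "ser"


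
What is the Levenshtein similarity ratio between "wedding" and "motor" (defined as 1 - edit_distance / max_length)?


Word 1: "wedding" (length 7)
Word 2: "motor" (length 5)
One optimal edit sequence:
  1. delete 'w'  (+1)
  2. delete 'e'  (+1)
  3. substitute 'd' -> 'm'  (+1)
  4. substitute 'd' -> 'o'  (+1)
  5. substitute 'i' -> 't'  (+1)
  6. substitute 'n' -> 'o'  (+1)
  7. substitute 'g' -> 'r'  (+1)
Edit distance = 7
Max length = max(7, 5) = 7
Similarity = 1 - 7/7
= 0.0000


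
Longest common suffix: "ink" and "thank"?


Word 1: "ink"
Word 2: "thank"
Comparing from end:
  Pos -1: 'k' == 'k'
  Pos -2: 'n' == 'n'
  Pos -3: 'i' != 'a' (stop)
LCS = "nk" (length 2)


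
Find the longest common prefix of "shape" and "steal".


Word 1: "shape"
Word 2: "steal"
Comparing from start:
  Pos 0: 's' == 's'
  Pos 1: 'h' != 't' (stop)
LCP = "s" (length 1)


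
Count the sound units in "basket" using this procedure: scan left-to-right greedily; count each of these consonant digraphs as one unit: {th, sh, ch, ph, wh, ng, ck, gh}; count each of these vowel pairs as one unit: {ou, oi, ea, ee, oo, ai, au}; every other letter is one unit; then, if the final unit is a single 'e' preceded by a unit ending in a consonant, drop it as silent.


Word: "basket" (6 letters)
Left-to-right scan:
  (1) 'b' (letter)
  (2) 'a' (letter)
  (3) 's' (letter)
  (4) 'k' (letter)
  (5) 'e' (letter)
  (6) 't' (letter)
Units from scan: 6
Sound units = 6 units


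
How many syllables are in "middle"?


Word: "middle"
Syllable breakdown: mid | dle
Counting: 2 parts
= 2 syllables


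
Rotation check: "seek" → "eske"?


Word: "seek", Candidate: "eske"
Method: check if candidate is substring of word+word
"seekseek" contains "eske"? No
Is rotation = No


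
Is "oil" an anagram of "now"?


Word 1: "now" → sorted: now
Word 2: "oil" → sorted: ilo
Same letters? now != ilo
Anagram = No


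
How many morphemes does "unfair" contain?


Word: "unfair"
Morphemes: un- + fair
Each morpheme carries meaning
= 2 morphemes


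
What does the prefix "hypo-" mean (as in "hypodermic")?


Prefix: hypo-
As in: hypodermic -> hypo- + dermic
Meaning = under / below normal


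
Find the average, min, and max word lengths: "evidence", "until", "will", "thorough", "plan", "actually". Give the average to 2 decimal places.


Lengths: "evidence"=8, "until"=5, "will"=4, "thorough"=8, "plan"=4, "actually"=8
Sum = 37, Count = 6
Average = 37/6 = 6.17
= avg=6.17, min=4, max=8


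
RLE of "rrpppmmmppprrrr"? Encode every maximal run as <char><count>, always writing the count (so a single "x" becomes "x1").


String: "rrpppmmmppprrrr"
Scanning for consecutive runs:
  'r' x 2
  'p' x 3
  'm' x 3
  'p' x 3
  'r' x 4
RLE = "r2p3m3p3r4"


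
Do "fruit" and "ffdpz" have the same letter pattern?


Pattern of "fruit": [0, 1, 2, 3, 4]
Pattern of "ffdpz": [0, 0, 1, 2, 3]
Patterns do not match
Same pattern = No


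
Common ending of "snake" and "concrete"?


Word 1: "snake"
Word 2: "concrete"
Comparing from end:
  Pos -1: 'e' == 'e'
  Pos -2: 'k' != 't' (stop)
LCS = "e" (length 1)


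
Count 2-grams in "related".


Word: "related" (length 7)
Number of 2-grams = length - 2 + 1 = 7 - 2 + 1
= 6


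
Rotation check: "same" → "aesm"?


Word: "same", Candidate: "aesm"
Method: check if candidate is substring of word+word
"samesame" contains "aesm"? No
Is rotation = No


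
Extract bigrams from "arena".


Word: "arena" (length 5)
Number of bigrams = 5 - 2 + 1 = 4
  Position 0: "ar"
  Position 1: "re"
  Position 2: "en"
  Position 3: "na"
Bigrams = "ar", "re", "en", "na"


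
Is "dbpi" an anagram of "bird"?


Word 1: "bird" → sorted: bdir
Word 2: "dbpi" → sorted: bdip
Same letters? bdir != bdip
Anagram = No


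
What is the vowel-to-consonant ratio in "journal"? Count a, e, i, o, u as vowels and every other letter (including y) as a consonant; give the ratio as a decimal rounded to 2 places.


Word: "journal"
Vowels (a,e,i,o,u): 3
Consonants: 4
Ratio = 3/4
= 0.75


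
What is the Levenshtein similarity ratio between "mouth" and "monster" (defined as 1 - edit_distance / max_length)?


Word 1: "mouth" (length 5)
Word 2: "monster" (length 7)
One optimal edit sequence:
  1. keep 'm'
  2. keep 'o'
  3. insert 'n'  (+1)
  4. substitute 'u' -> 's'  (+1)
  5. keep 't'
  6. insert 'e'  (+1)
  7. substitute 'h' -> 'r'  (+1)
Edit distance = 4
Max length = max(5, 7) = 7
Similarity = 1 - 4/7
= 0.4286


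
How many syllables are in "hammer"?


Word: "hammer"
Syllable breakdown: ham / mer
Counting: 2 parts
= 2 syllables


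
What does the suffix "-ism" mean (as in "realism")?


Suffix: -ism
Example: realism (real + -ism)
Meaning = belief / practice


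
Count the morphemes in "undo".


Word: "undo"
Morphemes: un- / do
Each morpheme carries meaning
= 2 morphemes


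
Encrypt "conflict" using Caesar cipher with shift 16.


Word: "conflict"
Shift: 16
Each letter → (letter + shift) mod 26:
  'c' (2) + 16 = 18 → 's'
  'o' (14) + 16 = 4 → 'e'
  'n' (13) + 16 = 3 → 'd'
  'f' (5) + 16 = 21 → 'v'
  'l' (11) + 16 = 1 → 'b'
  'i' (8) + 16 = 24 → 'y'
  'c' (2) + 16 = 18 → 's'
  't' (19) + 16 = 9 → 'j'
Result = "sedvbysj"


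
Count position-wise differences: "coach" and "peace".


Comparing character by character (same length = 5):
  Pos 0: 'c' vs 'p' !=
  Pos 1: 'o' vs 'e' !=
  Pos 2: 'a' vs 'a' =
  Pos 3: 'c' vs 'c' =
  Pos 4: 'h' vs 'e' !=
Hamming distance = 3


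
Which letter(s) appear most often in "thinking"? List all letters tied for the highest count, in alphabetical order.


Word: "thinking"
Letter counts:
  'g': 1
  'h': 1
  'i': 2
  'k': 1
  'n': 2
  't': 1
Maximum count = 2
Most frequent = 'i', 'n' (2 times each)


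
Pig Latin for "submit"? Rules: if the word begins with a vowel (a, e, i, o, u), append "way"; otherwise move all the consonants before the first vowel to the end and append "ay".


Word: "submit"
Starts with consonant(s) → move to end, add 'ay'
Consonant cluster: "s"
Pig Latin = "ubmitsay"


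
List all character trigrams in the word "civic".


Word: "civic" (length 5)
Number of trigrams = 5 - 3 + 1 = 3
  Position 0: "civ"
  Position 1: "ivi"
  Position 2: "vic"
Trigrams = "civ", "ivi", "vic"


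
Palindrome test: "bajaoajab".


Word: "bajaoajab"
Reversed: "bajaoajab"
Forward == Backward? bajaoajab == bajaoajab
Palindrome = Yes


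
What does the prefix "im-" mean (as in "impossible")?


Prefix: im-
Example: impossible = im- + possible
Meaning = not / into


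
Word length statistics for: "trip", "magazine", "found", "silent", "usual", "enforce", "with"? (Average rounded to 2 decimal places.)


Lengths: "trip"=4, "magazine"=8, "found"=5, "silent"=6, "usual"=5, "enforce"=7, "with"=4
Sum = 39, Count = 7
Average = 39/7 = 5.57
= avg=5.57, min=4, max=8


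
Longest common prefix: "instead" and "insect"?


Word 1: "instead"
Word 2: "insect"
Comparing from start:
  Pos 0: 'i' == 'i'
  Pos 1: 'n' == 'n'
  Pos 2: 's' == 's'
  Pos 3: 't' != 'e' (stop)
LCP = "ins" (length 3)


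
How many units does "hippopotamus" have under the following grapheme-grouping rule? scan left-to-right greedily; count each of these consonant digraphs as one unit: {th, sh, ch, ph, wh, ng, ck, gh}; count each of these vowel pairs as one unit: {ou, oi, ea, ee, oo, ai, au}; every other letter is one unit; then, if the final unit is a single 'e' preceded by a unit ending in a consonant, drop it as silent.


Word: "hippopotamus" (12 letters)
Left-to-right scan:
  1. 'h' (letter)
  2. 'i' (letter)
  3. 'p' (letter)
  4. 'p' (letter)
  5. 'o' (letter)
  6. 'p' (letter)
  7. 'o' (letter)
  8. 't' (letter)
  9. 'a' (letter)
  10. 'm' (letter)
  11. 'u' (letter)
  12. 's' (letter)
Units from scan: 12
Sound units = 12 units


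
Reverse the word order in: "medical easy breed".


Original: "medical easy breed"
Words (1..n): medical | easy | breed
Reversed (n..1): breed | easy | medical
Result = "breed easy medical"


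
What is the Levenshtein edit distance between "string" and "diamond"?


Word 1: "string" (length 6)
Word 2: "diamond" (length 7)
One optimal edit sequence (insert/delete/substitute each cost 1):
  1. insert 'd'  (+1)
  2. substitute 's' -> 'i'  (+1)
  3. substitute 't' -> 'a'  (+1)
  4. substitute 'r' -> 'm'  (+1)
  5. substitute 'i' -> 'o'  (+1)
  6. keep 'n'
  7. substitute 'g' -> 'd'  (+1)
Total edit operations: 6
Edit distance = 6


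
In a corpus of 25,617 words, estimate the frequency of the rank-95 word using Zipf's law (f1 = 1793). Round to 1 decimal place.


Zipf's law: f(r) = f(1) / r
f(1) = 1793
f(95) = 1793 / 95
= 18.9 occurrences


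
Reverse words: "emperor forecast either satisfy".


Original: "emperor forecast either satisfy"
Words (1..n): emperor | forecast | either | satisfy
Reversed (n..1): satisfy | either | forecast | emperor
Result = "satisfy either forecast emperor"


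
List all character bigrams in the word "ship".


Word: "ship" (length 4)
Number of bigrams = 4 - 2 + 1 = 3
  Position 0: "sh"
  Position 1: "hi"
  Position 2: "ip"
Bigrams = "sh", "hi", "ip"


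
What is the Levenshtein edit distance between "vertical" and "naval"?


Word 1: "vertical" (length 8)
Word 2: "naval" (length 5)
One optimal edit sequence (insert/delete/substitute each cost 1):
  1. delete 'v'  (+1)
  2. delete 'e'  (+1)
  3. delete 'r'  (+1)
  4. substitute 't' -> 'n'  (+1)
  5. substitute 'i' -> 'a'  (+1)
  6. substitute 'c' -> 'v'  (+1)
  7. keep 'a'
  8. keep 'l'
Total edit operations: 6
Edit distance = 6


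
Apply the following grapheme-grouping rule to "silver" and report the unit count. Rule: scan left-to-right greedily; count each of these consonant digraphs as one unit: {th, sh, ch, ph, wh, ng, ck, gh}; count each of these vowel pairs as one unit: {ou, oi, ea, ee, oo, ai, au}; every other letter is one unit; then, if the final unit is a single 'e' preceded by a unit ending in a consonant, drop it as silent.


Word: "silver" (6 letters)
Left-to-right scan:
  1. 's' (letter)
  2. 'i' (letter)
  3. 'l' (letter)
  4. 'v' (letter)
  5. 'e' (letter)
  6. 'r' (letter)
Units from scan: 6
Sound units = 6 units


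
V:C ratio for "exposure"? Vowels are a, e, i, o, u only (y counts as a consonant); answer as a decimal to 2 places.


Word: "exposure"
Vowels (a,e,i,o,u): 4
Consonants: 4
Ratio = 4/4
= 1.00


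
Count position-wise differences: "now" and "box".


Comparing character by character (same length = 3):
  Pos 0: 'n' vs 'b' !=
  Pos 1: 'o' vs 'o' =
  Pos 2: 'w' vs 'x' !=
Hamming distance = 2


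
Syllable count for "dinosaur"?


Word: "dinosaur"
Syllable breakdown: di · no · saur
Counting: 3 parts
= 3 syllables


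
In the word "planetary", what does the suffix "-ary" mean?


Suffix: -ary
Example: planetary = planet + -ary
Meaning = relating to


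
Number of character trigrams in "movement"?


Word: "movement" (length 8)
Number of 3-grams = length - 3 + 1 = 8 - 3 + 1
= 6


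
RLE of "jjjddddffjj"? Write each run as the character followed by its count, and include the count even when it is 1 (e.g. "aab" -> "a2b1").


String: "jjjddddffjj"
Scanning for consecutive runs:
  'j' x 3
  'd' x 4
  'f' x 2
  'j' x 2
RLE = "j3d4f2j2"


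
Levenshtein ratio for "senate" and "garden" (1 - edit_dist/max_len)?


Word 1: "senate" (length 6)
Word 2: "garden" (length 6)
One optimal edit sequence:
  1. substitute 's' -> 'g'  (+1)
  2. substitute 'e' -> 'a'  (+1)
  3. substitute 'n' -> 'r'  (+1)
  4. substitute 'a' -> 'd'  (+1)
  5. substitute 't' -> 'e'  (+1)
  6. substitute 'e' -> 'n'  (+1)
Edit distance = 6
Max length = max(6, 6) = 6
Similarity = 1 - 6/6
= 0.0000


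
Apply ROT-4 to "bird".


Word: "bird"
Shift: 4
Each letter → (letter + shift) mod 26:
  'b' (1) + 4 = 5 → 'f'
  'i' (8) + 4 = 12 → 'm'
  'r' (17) + 4 = 21 → 'v'
  'd' (3) + 4 = 7 → 'h'
Result = "fmvh"


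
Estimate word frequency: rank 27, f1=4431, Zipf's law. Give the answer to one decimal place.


Zipf's law: f(r) = f(1) / r
f(1) = 4431
f(27) = 4431 / 27
= 164.1 occurrences


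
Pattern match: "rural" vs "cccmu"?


Pattern of "rural": [0, 1, 0, 2, 3]
Pattern of "cccmu": [0, 0, 0, 1, 2]
Patterns do not match
Same pattern = No


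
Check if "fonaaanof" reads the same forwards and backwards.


Word: "fonaaanof"
Reversed: "fonaaanof"
Forward == Backward? fonaaanof == fonaaanof
Palindrome = Yes


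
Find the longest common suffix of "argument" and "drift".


Word 1: "argument"
Word 2: "drift"
Comparing from end:
  Pos -1: 't' == 't'
  Pos -2: 'n' != 'f' (stop)
LCS = "t" (length 1)


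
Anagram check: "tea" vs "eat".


Word 1: "tea" → sorted: aet
Word 2: "eat" → sorted: aet
Same letters? aet == aet
Anagram = Yes


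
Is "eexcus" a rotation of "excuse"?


Word: "excuse", Candidate: "eexcus"
Method: check if candidate is substring of word+word
"excuseexcuse" contains "eexcus"? Yes
Is rotation = Yes


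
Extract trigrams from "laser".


Word: "laser" (length 5)
Number of trigrams = 5 - 3 + 1 = 3
  Position 0: "las"
  Position 1: "ase"
  Position 2: "ser"
Trigrams = "las", "ase", "ser"


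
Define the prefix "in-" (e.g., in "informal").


Prefix: in-
Example: informal (in- + formal)
Meaning = not / into


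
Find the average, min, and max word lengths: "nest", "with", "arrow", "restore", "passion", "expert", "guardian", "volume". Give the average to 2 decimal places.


Lengths: "nest"=4, "with"=4, "arrow"=5, "restore"=7, "passion"=7, "expert"=6, "guardian"=8, "volume"=6
Sum = 47, Count = 8
Average = 47/8 = 5.88
= avg=5.88, min=4, max=8


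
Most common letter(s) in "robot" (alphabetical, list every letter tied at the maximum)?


Word: "robot"
Letter counts:
  'b': 1
  'o': 2
  'r': 1
  't': 1
Maximum count = 2
Most frequent = 'o' (2 times each)


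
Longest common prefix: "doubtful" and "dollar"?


Word 1: "doubtful"
Word 2: "dollar"
Comparing from start:
  Pos 0: 'd' == 'd'
  Pos 1: 'o' == 'o'
  Pos 2: 'u' != 'l' (stop)
LCP = "do" (length 2)


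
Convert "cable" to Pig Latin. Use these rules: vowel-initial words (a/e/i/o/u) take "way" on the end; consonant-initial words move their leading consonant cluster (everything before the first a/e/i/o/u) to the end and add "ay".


Word: "cable"
Starts with consonant(s) → move to end, add 'ay'
Consonant cluster: "c"
Pig Latin = "ablecay"


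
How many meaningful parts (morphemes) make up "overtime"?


Word: "overtime"
Morphemes: over- + time
Each morpheme carries meaning
= 2 morphemes


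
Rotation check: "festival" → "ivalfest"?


Word: "festival", Candidate: "ivalfest"
Method: check if candidate is substring of word+word
"festivalfestival" contains "ivalfest"? Yes
Is rotation = Yes


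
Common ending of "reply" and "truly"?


Word 1: "reply"
Word 2: "truly"
Comparing from end:
  Pos -1: 'y' == 'y'
  Pos -2: 'l' == 'l'
  Pos -3: 'p' != 'u' (stop)
LCS = "ly" (length 2)


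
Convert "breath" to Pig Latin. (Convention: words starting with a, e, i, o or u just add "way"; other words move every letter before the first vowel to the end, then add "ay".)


Word: "breath"
Starts with consonant(s) → move to end, add 'ay'
Consonant cluster: "br"
Pig Latin = "eathbray"


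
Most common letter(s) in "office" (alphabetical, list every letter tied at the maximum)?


Word: "office"
Letter counts:
  'c': 1
  'e': 1
  'f': 2
  'i': 1
  'o': 1
Maximum count = 2
Most frequent = 'f' (2 times each)


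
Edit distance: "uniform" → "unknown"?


Word 1: "uniform" (length 7)
Word 2: "unknown" (length 7)
One optimal edit sequence (insert/delete/substitute each cost 1):
  1. keep 'u'
  2. keep 'n'
  3. substitute 'i' -> 'k'  (+1)
  4. substitute 'f' -> 'n'  (+1)
  5. keep 'o'
  6. substitute 'r' -> 'w'  (+1)
  7. substitute 'm' -> 'n'  (+1)
Total edit operations: 4
Edit distance = 4


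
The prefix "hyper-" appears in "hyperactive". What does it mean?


Prefix: hyper-
Example: hyperactive = hyper- + active
Meaning = over / excessive


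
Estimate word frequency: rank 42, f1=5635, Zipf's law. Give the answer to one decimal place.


Zipf's law: f(r) = f(1) / r
f(1) = 5635
f(42) = 5635 / 42
= 134.2 occurrences


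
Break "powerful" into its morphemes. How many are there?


Word: "powerful"
Morphemes: power / -ful
Each morpheme carries meaning
= 2 morphemes


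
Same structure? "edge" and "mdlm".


Pattern of "edge": [0, 1, 2, 0]
Pattern of "mdlm": [0, 1, 2, 0]
Patterns match
Same pattern = Yes


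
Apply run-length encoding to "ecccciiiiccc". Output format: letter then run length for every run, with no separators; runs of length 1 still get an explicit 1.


String: "ecccciiiiccc"
Scanning for consecutive runs:
  'e' x 1
  'c' x 4
  'i' x 4
  'c' x 3
RLE = "e1c4i4c3"


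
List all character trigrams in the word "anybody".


Word: "anybody" (length 7)
Number of trigrams = 7 - 3 + 1 = 5
  Position 0: "any"
  Position 1: "nyb"
  Position 2: "ybo"
  Position 3: "bod"
  Position 4: "ody"
Trigrams = "any", "nyb", "ybo", "bod", "ody"


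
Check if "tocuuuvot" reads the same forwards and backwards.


Word: "tocuuuvot"
Reversed: "tovuuucot"
Forward == Backward? tocuuuvot != tovuuucot
Palindrome = No


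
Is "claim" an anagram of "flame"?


Word 1: "flame" → sorted: aeflm
Word 2: "claim" → sorted: acilm
Same letters? aeflm != acilm
Anagram = No


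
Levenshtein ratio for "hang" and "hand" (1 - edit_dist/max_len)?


Word 1: "hang" (length 4)
Word 2: "hand" (length 4)
One optimal edit sequence:
  1. keep 'h'
  2. keep 'a'
  3. keep 'n'
  4. substitute 'g' -> 'd'  (+1)
Edit distance = 1
Max length = max(4, 4) = 4
Similarity = 1 - 1/4
= 0.7500


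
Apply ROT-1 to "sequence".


Word: "sequence"
Shift: 1
Each letter → (letter + shift) mod 26:
  's' (18) + 1 = 19 → 't'
  'e' (4) + 1 = 5 → 'f'
  'q' (16) + 1 = 17 → 'r'
  'u' (20) + 1 = 21 → 'v'
  'e' (4) + 1 = 5 → 'f'
  'n' (13) + 1 = 14 → 'o'
  'c' (2) + 1 = 3 → 'd'
  'e' (4) + 1 = 5 → 'f'
Result = "tfrvfodf"


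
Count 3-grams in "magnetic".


Word: "magnetic" (length 8)
Number of 3-grams = length - 3 + 1 = 8 - 3 + 1
= 6


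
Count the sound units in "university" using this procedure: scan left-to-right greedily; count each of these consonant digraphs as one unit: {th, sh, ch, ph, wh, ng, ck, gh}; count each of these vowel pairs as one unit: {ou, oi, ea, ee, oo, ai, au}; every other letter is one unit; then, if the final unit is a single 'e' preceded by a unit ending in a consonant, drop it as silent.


Word: "university" (10 letters)
Left-to-right scan:
  (1) 'u' (letter)
  (2) 'n' (letter)
  (3) 'i' (letter)
  (4) 'v' (letter)
  (5) 'e' (letter)
  (6) 'r' (letter)
  (7) 's' (letter)
  (8) 'i' (letter)
  (9) 't' (letter)
  (10) 'y' (letter)
Units from scan: 10
Sound units = 10 units


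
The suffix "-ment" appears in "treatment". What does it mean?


Suffix: -ment
Example: treatment = treat + -ment
Meaning = result of action


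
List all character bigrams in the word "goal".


Word: "goal" (length 4)
Number of bigrams = 4 - 2 + 1 = 3
  Position 0: "go"
  Position 1: "oa"
  Position 2: "al"
Bigrams = "go", "oa", "al"


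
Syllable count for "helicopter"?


Word: "helicopter"
Syllable breakdown: hel · i · cop · ter
Counting: 4 parts
= 4 syllables


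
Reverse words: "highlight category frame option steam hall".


Original: "highlight category frame option steam hall"
Words (1..n): highlight | category | frame | option | steam | hall
Reversed (n..1): hall | steam | option | frame | category | highlight
Result = "hall steam option frame category highlight"


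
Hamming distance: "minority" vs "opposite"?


Comparing character by character (same length = 8):
  Pos 0: 'm' vs 'o' !=
  Pos 1: 'i' vs 'p' !=
  Pos 2: 'n' vs 'p' !=
  Pos 3: 'o' vs 'o' =
  Pos 4: 'r' vs 's' !=
  Pos 5: 'i' vs 'i' =
  Pos 6: 't' vs 't' =
  Pos 7: 'y' vs 'e' !=
Hamming distance = 5


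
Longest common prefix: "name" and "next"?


Word 1: "name"
Word 2: "next"
Comparing from start:
  Pos 0: 'n' == 'n'
  Pos 1: 'a' != 'e' (stop)
LCP = "n" (length 1)


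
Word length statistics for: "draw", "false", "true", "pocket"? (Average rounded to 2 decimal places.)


Lengths: "draw"=4, "false"=5, "true"=4, "pocket"=6
Sum = 19, Count = 4
Average = 19/4 = 4.75
= avg=4.75, min=4, max=6


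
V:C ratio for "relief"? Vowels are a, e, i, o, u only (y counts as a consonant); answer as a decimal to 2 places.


Word: "relief"
Vowels (a,e,i,o,u): 3
Consonants: 3
Ratio = 3/3
= 1.00


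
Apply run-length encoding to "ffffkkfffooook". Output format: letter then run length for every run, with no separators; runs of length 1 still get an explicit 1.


String: "ffffkkfffooook"
Scanning for consecutive runs:
  'f' x 4
  'k' x 2
  'f' x 3
  'o' x 4
  'k' x 1
RLE = "f4k2f3o4k1"


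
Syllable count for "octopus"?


Word: "octopus"
Syllable breakdown: oc · to · pus
Counting: 3 parts
= 3 syllables


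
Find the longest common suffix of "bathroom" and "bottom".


Word 1: "bathroom"
Word 2: "bottom"
Comparing from end:
  Pos -1: 'm' == 'm'
  Pos -2: 'o' == 'o'
  Pos -3: 'o' != 't' (stop)
LCS = "om" (length 2)


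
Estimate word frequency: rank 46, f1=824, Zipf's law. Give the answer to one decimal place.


Zipf's law: f(r) = f(1) / r
f(1) = 824
f(46) = 824 / 46
= 17.9 occurrences


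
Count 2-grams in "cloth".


Word: "cloth" (length 5)
Number of 2-grams = length - 2 + 1 = 5 - 2 + 1
= 4


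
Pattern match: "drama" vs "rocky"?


Pattern of "drama": [0, 1, 2, 3, 2]
Pattern of "rocky": [0, 1, 2, 3, 4]
Patterns do not match
Same pattern = No


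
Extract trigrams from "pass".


Word: "pass" (length 4)
Number of trigrams = 4 - 3 + 1 = 2
  Position 0: "pas"
  Position 1: "ass"
Trigrams = "pas", "ass"


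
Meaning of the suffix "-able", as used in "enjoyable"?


Suffix: -able
As in: enjoyable -> enjoy + -able
Meaning = capable of


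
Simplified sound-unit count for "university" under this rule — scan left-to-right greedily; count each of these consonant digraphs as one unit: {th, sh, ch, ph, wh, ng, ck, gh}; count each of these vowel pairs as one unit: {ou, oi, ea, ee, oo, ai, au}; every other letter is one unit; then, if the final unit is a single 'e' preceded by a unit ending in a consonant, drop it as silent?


Word: "university" (10 letters)
Left-to-right scan:
  (1) 'u' (letter)
  (2) 'n' (letter)
  (3) 'i' (letter)
  (4) 'v' (letter)
  (5) 'e' (letter)
  (6) 'r' (letter)
  (7) 's' (letter)
  (8) 'i' (letter)
  (9) 't' (letter)
  (10) 'y' (letter)
Units from scan: 10
Sound units = 10 units


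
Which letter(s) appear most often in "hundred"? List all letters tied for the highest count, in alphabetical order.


Word: "hundred"
Letter counts:
  'd': 2
  'e': 1
  'h': 1
  'n': 1
  'r': 1
  'u': 1
Maximum count = 2
Most frequent = 'd' (2 times each)


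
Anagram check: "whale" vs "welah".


Word 1: "whale" → sorted: aehlw
Word 2: "welah" → sorted: aehlw
Same letters? aehlw == aehlw
Anagram = Yes


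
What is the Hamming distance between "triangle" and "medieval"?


Comparing character by character (same length = 8):
  Pos 0: 't' vs 'm' !=
  Pos 1: 'r' vs 'e' !=
  Pos 2: 'i' vs 'd' !=
  Pos 3: 'a' vs 'i' !=
  Pos 4: 'n' vs 'e' !=
  Pos 5: 'g' vs 'v' !=
  Pos 6: 'l' vs 'a' !=
  Pos 7: 'e' vs 'l' !=
Hamming distance = 8


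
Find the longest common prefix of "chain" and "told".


Word 1: "chain"
Word 2: "told"
Comparing from start:
  Pos 0: 'c' != 't' (stop)
LCP = "" (length 0)


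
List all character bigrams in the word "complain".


Word: "complain" (length 8)
Number of bigrams = 8 - 2 + 1 = 7
  Position 0: "co"
  Position 1: "om"
  Position 2: "mp"
  Position 3: "pl"
  Position 4: "la"
  Position 5: "ai"
  Position 6: "in"
Bigrams = "co", "om", "mp", "pl", "la", "ai", "in"


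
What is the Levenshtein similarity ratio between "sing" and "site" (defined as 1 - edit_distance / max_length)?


Word 1: "sing" (length 4)
Word 2: "site" (length 4)
One optimal edit sequence:
  1. keep 's'
  2. keep 'i'
  3. substitute 'n' -> 't'  (+1)
  4. substitute 'g' -> 'e'  (+1)
Edit distance = 2
Max length = max(4, 4) = 4
Similarity = 1 - 2/4
= 0.5000


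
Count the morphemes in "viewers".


Word: "viewers"
Morphemes: view | -er | -s
Each morpheme carries meaning
= 3 morphemes


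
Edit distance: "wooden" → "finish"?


Word 1: "wooden" (length 6)
Word 2: "finish" (length 6)
One optimal edit sequence (insert/delete/substitute each cost 1):
  1. substitute 'w' -> 'f'  (+1)
  2. substitute 'o' -> 'i'  (+1)
  3. substitute 'o' -> 'n'  (+1)
  4. substitute 'd' -> 'i'  (+1)
  5. substitute 'e' -> 's'  (+1)
  6. substitute 'n' -> 'h'  (+1)
Total edit operations: 6
Edit distance = 6


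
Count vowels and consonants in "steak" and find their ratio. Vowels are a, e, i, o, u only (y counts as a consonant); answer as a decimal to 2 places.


Word: "steak"
Vowels (a,e,i,o,u): 2
Consonants: 3
Ratio = 2/3
= 0.67


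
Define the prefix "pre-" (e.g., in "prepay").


Prefix: pre-
Example: prepay = pre- + pay
Meaning = before


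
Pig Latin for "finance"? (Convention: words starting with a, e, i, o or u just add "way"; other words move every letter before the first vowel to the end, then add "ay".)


Word: "finance"
Starts with consonant(s) → move to end, add 'ay'
Consonant cluster: "f"
Pig Latin = "inancefay"


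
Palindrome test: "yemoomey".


Word: "yemoomey"
Reversed: "yemoomey"
Forward == Backward? yemoomey == yemoomey
Palindrome = Yes


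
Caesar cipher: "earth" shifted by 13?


Word: "earth"
Shift: 13
Each letter → (letter + shift) mod 26:
  'e' (4) + 13 = 17 → 'r'
  'a' (0) + 13 = 13 → 'n'
  'r' (17) + 13 = 4 → 'e'
  't' (19) + 13 = 6 → 'g'
  'h' (7) + 13 = 20 → 'u'
Result = "rnegu"


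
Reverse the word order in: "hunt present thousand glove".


Original: "hunt present thousand glove"
Words (1..n): hunt | present | thousand | glove
Reversed (n..1): glove | thousand | present | hunt
Result = "glove thousand present hunt"


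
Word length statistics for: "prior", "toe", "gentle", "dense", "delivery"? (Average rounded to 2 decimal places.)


Lengths: "prior"=5, "toe"=3, "gentle"=6, "dense"=5, "delivery"=8
Sum = 27, Count = 5
Average = 27/5 = 5.40
= avg=5.40, min=3, max=8


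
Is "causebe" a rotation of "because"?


Word: "because", Candidate: "causebe"
Method: check if candidate is substring of word+word
"becausebecause" contains "causebe"? Yes
Is rotation = Yes


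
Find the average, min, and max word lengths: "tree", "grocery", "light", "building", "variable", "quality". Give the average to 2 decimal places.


Lengths: "tree"=4, "grocery"=7, "light"=5, "building"=8, "variable"=8, "quality"=7
Sum = 39, Count = 6
Average = 39/6 = 6.50
= avg=6.50, min=4, max=8
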